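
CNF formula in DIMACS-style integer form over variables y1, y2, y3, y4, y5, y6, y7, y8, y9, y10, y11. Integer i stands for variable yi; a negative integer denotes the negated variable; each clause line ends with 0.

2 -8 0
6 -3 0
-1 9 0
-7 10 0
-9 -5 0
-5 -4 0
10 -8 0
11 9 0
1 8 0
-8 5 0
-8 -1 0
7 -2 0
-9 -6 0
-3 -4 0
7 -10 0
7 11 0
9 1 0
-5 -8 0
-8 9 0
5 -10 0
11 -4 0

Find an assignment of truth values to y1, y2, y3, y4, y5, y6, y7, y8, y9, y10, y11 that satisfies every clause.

y1=True, y2=False, y3=False, y4=False, y5=False, y6=False, y7=False, y8=False, y9=True, y10=False, y11=True

Check each clause:
  1. (y2 \/ ~y8) — ~y8 is true.
  2. (y6 \/ ~y3) — ~y3 is true.
  3. (y9 \/ ~y1) — y9 is true.
  4. (~y7 \/ y10) — ~y7 is true.
  5. (~y5 \/ ~y9) — ~y5 is true.
  6. (~y5 \/ ~y4) — ~y5 is true.
  7. (y10 \/ ~y8) — ~y8 is true.
  8. (y11 \/ y9) — y9 is true.
  9. (y1 \/ y8) — y1 is true.
  10. (~y8 \/ y5) — ~y8 is true.
  11. (~y1 \/ ~y8) — ~y8 is true.
  12. (y7 \/ ~y2) — ~y2 is true.
  13. (~y6 \/ ~y9) — ~y6 is true.
  14. (~y4 \/ ~y3) — ~y4 is true.
  15. (y7 \/ ~y10) — ~y10 is true.
  16. (y7 \/ y11) — y11 is true.
  17. (y1 \/ y9) — y9 is true.
  18. (~y5 \/ ~y8) — ~y8 is true.
  19. (~y8 \/ y9) — ~y8 is true.
  20. (y5 \/ ~y10) — ~y10 is true.
  21. (y11 \/ ~y4) — y11 is true.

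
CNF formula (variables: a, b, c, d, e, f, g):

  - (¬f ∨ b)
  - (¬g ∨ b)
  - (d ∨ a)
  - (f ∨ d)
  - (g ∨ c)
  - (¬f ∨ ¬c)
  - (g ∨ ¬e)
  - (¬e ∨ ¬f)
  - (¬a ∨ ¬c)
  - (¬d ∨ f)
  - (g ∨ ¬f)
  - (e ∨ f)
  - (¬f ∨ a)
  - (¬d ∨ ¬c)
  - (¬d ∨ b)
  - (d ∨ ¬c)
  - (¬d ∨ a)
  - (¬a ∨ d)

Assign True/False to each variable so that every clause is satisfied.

a=True, b=True, c=False, d=True, e=False, f=True, g=True

b occurs only positively in the remaining clauses — set b = True.
Set a = True and propagate.
  then c is forced to False.
  then g is forced to True.
  then d is forced to True.
  then f is forced to True.
  then e is forced to False.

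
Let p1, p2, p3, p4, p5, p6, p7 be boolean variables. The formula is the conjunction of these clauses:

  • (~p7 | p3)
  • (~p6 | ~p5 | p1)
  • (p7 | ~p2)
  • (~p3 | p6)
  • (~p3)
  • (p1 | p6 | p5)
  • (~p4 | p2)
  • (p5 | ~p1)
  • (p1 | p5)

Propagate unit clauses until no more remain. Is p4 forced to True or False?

False

(~p3) is a unit clause: p3 = False.
(~p7 | p3): since p3 = False, the clause reduces to (~p7). p7 = False.
In (~p2 | p7), p7 is now false; ~p2 must hold, so p2 = False.
(~p4 | p2): since p2 = False, the clause reduces to (~p4). p4 = False.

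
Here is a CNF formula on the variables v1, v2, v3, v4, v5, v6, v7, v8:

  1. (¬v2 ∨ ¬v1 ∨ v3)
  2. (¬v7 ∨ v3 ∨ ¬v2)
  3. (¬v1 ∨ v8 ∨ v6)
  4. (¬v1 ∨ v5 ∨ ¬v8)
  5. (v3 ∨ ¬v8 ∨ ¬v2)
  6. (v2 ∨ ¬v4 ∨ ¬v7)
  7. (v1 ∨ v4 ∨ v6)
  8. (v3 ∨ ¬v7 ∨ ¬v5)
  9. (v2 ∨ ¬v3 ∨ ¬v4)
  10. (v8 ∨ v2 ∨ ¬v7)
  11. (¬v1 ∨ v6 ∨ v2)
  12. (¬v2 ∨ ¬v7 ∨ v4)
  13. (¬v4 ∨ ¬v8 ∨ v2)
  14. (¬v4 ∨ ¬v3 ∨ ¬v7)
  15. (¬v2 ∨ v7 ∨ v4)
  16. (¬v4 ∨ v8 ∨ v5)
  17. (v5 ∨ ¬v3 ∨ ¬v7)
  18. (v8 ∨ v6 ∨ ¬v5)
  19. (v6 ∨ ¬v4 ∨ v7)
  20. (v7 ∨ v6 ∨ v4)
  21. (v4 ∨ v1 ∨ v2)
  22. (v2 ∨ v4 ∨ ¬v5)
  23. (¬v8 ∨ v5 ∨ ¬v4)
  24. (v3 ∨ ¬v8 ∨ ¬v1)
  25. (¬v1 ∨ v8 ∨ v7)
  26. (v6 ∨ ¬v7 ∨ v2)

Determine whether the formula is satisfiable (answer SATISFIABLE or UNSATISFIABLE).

SATISFIABLE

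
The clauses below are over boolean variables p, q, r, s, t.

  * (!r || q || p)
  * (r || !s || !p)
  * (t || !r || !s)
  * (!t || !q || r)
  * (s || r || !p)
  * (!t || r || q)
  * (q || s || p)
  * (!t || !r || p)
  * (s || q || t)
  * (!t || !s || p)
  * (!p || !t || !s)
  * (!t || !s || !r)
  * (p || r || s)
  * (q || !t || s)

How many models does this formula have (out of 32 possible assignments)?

5

The models are:
  p=0 q=0 r=0 s=1 t=0
  p=0 q=1 r=0 s=1 t=0
  p=0 q=1 r=1 s=0 t=0
  p=1 q=1 r=1 s=0 t=0
  p=1 q=1 r=1 s=0 t=1
That's 5 in total.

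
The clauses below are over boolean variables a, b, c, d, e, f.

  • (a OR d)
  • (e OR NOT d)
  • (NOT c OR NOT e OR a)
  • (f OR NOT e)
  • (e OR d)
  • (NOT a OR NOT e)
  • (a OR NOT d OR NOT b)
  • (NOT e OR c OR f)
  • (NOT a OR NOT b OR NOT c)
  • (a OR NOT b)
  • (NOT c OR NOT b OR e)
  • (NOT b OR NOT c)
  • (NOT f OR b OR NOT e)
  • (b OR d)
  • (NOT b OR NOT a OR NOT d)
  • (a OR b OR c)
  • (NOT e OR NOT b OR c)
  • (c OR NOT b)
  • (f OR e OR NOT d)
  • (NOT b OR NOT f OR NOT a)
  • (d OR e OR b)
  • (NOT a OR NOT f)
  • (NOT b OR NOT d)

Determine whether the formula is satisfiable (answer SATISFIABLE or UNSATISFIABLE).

b = True:
  propagation gives a=True, e=False, d=False; an empty clause results — contradiction.
b = False:
  propagation gives d=True, e=True, f=True; an empty clause results — contradiction.
Every branch closes, so no satisfying assignment exists.

UNSATISFIABLE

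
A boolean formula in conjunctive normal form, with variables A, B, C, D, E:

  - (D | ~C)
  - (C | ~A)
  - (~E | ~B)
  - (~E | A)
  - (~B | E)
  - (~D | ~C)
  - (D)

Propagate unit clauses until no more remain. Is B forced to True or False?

(D) stands alone — D = True.
In (~D | ~C), ~D is now false; ~C must hold, so C = False.
(C | ~A): since C = False, the clause reduces to (~A). A = False.
From (~E | A) and A = False: E = False.
From (~B | E) and E = False: B = False.

False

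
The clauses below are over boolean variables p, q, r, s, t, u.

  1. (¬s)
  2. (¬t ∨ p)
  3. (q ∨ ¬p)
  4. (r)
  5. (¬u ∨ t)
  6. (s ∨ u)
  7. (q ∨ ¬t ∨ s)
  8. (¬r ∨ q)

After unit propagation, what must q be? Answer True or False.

True

Unit clause (¬s) sets s = False.
Unit clause (r) sets r = True.
In (u ∨ s), s is now false; u must hold, so u = True.
In (¬u ∨ t), ¬u is now false; t must hold, so t = True.
In (¬t ∨ p), ¬t is now false; p must hold, so p = True.
(q ∨ ¬p): since p = True, the clause reduces to (q). q = True.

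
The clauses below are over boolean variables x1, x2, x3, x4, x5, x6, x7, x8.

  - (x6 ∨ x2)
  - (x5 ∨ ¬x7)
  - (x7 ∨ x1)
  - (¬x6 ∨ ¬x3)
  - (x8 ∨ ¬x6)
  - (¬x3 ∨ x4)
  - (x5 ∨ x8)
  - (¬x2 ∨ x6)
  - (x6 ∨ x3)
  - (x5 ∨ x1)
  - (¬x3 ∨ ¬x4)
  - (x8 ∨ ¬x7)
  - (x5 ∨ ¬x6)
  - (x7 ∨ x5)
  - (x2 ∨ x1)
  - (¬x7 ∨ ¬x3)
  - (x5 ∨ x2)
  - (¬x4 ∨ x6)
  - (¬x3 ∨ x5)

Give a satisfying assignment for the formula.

x1 = True, x2 = False, x3 = False, x4 = True, x5 = True, x6 = True, x7 = False, x8 = True

x1 occurs only positively in the remaining clauses — set x1 = True.
Pure literal: x5 appears only positively; assign x5 = True.
Try x2 = False.
  then x6 is forced to True.
  then x3 is forced to False.
  then x8 is forced to True.
x4, x7 are now unconstrained; take x4 = True, x7 = False.
Check each clause:
  1. (x2 ∨ x6) — x6 is true.
  2. (¬x7 ∨ x5) — ¬x7 is true.
  3. (x1 ∨ x7) — x1 is true.
  4. (¬x6 ∨ ¬x3) — ¬x3 is true.
  5. (x8 ∨ ¬x6) — x8 is true.
  6. (x4 ∨ ¬x3) — x4 is true.
  7. (x8 ∨ x5) — x8 is true.
  8. (x6 ∨ ¬x2) — x6 is true.
  9. (x6 ∨ x3) — x6 is true.
  10. (x1 ∨ x5) — x1 is true.
  11. (¬x3 ∨ ¬x4) — ¬x3 is true.
  12. (¬x7 ∨ x8) — x8 is true.
  13. (¬x6 ∨ x5) — x5 is true.
  14. (x7 ∨ x5) — x5 is true.
  15. (x1 ∨ x2) — x1 is true.
  16. (¬x3 ∨ ¬x7) — ¬x7 is true.
  17. (x2 ∨ x5) — x5 is true.
  18. (¬x4 ∨ x6) — x6 is true.
  19. (¬x3 ∨ x5) — x5 is true.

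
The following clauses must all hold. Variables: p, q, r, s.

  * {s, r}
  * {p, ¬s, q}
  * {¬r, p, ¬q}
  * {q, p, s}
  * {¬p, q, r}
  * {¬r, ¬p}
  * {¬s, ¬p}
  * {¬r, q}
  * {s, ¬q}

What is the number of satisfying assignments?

Satisfying assignments:
  p=0 q=1 r=0 s=1
That's 1 in total.

1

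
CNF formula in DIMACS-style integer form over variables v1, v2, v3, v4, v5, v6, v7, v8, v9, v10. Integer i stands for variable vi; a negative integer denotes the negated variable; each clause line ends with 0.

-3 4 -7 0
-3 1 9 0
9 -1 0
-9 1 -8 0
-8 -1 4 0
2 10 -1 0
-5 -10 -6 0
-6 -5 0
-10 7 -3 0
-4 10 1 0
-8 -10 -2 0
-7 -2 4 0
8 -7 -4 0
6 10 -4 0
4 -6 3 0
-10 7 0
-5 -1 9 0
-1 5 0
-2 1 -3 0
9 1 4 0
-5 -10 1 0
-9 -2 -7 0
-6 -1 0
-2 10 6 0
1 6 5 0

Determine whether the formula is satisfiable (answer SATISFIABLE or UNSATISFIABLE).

SATISFIABLE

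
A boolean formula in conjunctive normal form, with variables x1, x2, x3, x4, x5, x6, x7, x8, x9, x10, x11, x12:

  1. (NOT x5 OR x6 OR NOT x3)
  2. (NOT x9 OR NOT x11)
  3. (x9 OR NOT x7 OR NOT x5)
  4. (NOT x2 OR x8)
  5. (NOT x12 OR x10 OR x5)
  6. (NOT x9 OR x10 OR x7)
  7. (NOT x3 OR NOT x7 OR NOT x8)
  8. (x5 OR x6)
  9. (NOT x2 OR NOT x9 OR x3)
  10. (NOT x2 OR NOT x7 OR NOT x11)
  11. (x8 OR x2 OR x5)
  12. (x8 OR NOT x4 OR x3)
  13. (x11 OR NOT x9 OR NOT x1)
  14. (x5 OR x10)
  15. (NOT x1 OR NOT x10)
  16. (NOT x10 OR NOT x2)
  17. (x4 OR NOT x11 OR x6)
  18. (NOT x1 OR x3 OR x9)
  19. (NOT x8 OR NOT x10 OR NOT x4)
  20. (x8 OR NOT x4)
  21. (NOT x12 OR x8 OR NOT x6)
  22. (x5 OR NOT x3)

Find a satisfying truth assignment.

x1=0  x2=0  x3=0  x4=0  x5=1  x6=0  x7=0  x8=1  x9=1  x10=1  x11=0  x12=1

x1 occurs only negated in the remaining clauses — set x1 = False.
Branch on x2: take x2 = False.
Try x3 = False.
Set x4 = False and propagate.
For the remaining variables, x5 = True, x6 = False, x7 = False, x8 = True, x9 = True, x10 = True, x11 = False, x12 = True works.
Every clause has at least one true literal under this assignment.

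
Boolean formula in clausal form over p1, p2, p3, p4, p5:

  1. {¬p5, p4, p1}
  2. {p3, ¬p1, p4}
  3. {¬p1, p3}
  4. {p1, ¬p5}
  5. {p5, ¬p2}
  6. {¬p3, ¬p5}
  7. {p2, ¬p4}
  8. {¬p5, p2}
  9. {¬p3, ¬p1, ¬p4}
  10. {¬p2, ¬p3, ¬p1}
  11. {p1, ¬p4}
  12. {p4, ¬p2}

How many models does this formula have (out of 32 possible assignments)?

Satisfying assignments:
  p1=0 p2=0 p3=0 p4=0 p5=0
  p1=0 p2=0 p3=1 p4=0 p5=0
  p1=1 p2=0 p3=1 p4=0 p5=0
Count: 3.

3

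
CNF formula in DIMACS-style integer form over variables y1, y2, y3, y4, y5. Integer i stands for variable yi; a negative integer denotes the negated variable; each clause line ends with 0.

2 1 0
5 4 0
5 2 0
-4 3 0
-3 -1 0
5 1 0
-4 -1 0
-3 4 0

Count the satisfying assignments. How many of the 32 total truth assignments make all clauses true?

4

The models are:
  y1=F y2=T y3=F y4=F y5=T
  y1=F y2=T y3=T y4=T y5=T
  y1=T y2=F y3=F y4=F y5=T
  y1=T y2=T y3=F y4=F y5=T
Count: 4.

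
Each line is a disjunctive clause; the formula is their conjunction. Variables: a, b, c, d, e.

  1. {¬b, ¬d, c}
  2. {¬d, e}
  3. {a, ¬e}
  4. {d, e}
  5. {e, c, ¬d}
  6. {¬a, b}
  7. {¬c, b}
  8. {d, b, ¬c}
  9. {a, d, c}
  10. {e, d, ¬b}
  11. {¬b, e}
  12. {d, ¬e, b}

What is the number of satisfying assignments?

3

Satisfying assignments:
  a=T b=T c=F d=F e=T
  a=T b=T c=T d=F e=T
  a=T b=T c=T d=T e=T
Count: 3.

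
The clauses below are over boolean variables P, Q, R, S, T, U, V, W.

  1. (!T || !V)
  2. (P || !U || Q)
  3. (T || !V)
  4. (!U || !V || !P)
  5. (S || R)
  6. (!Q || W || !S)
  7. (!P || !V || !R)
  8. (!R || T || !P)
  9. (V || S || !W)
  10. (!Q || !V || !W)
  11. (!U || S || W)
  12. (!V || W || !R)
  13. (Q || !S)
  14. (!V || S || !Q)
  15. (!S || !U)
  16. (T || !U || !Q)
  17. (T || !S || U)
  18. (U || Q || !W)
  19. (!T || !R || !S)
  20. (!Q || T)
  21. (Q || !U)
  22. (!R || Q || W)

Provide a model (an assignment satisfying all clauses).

P = False, Q = True, R = False, S = True, T = True, U = False, V = False, W = True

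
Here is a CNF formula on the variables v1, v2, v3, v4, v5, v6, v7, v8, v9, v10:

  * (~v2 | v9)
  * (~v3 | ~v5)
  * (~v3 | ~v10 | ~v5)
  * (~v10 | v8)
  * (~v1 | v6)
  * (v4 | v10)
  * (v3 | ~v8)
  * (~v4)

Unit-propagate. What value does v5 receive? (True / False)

(~v4) stands alone — v4 = False.
(v10 | v4) with v4 = False leaves only v10, so v10 = True.
From (v8 | ~v10) and v10 = True: v8 = True.
(v3 | ~v8) with v8 = True leaves only v3, so v3 = True.
(~v3 | ~v5): since v3 = True, the clause reduces to (~v5). v5 = False.

False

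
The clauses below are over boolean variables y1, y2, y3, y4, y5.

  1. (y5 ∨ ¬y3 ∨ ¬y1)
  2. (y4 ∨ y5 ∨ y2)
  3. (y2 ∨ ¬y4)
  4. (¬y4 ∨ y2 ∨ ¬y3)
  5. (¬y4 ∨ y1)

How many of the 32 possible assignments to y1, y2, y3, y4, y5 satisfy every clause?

14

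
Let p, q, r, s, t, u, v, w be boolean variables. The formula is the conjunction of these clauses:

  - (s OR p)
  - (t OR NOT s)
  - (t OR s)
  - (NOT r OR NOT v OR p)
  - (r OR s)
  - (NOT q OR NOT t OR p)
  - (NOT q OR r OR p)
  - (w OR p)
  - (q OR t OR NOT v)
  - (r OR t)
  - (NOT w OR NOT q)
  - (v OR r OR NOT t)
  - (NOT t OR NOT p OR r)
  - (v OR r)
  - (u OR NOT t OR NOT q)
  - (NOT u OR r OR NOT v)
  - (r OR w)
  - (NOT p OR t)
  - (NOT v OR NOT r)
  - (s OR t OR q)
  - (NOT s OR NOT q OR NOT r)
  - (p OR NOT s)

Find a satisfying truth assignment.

Set p = True and propagate.
  then t is forced to True.
  then r is forced to True.
  then v is forced to False.
Set q = True and propagate.
  then w is forced to False.
  then u is forced to True.
  then s is forced to False.
Every clause has at least one true literal under this assignment.

p = 1, q = 1, r = 1, s = 0, t = 1, u = 1, v = 0, w = 0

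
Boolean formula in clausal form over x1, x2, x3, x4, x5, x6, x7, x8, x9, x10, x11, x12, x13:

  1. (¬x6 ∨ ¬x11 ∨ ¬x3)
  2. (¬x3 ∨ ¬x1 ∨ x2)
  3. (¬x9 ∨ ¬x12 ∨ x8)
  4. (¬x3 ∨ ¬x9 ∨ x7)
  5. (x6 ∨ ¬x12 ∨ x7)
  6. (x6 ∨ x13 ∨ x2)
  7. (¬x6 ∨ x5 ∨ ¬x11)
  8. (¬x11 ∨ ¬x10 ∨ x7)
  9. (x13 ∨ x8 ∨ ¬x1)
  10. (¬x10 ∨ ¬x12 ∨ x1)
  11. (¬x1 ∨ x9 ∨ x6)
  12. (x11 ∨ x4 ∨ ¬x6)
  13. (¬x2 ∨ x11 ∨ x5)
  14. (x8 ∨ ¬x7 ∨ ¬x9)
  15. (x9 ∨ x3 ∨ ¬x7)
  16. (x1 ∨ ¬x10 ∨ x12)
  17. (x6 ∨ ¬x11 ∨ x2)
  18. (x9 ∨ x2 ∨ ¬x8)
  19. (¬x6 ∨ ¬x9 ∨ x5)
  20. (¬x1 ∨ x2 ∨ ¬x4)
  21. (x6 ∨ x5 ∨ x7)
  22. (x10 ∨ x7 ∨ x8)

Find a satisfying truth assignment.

x5 occurs only positively in the remaining clauses — set x5 = True.
x13 occurs only positively in the remaining clauses — set x13 = True.
Set x1 = True and propagate.
Branch on x2: take x2 = True.
Try x3 = False.
For the remaining variables, x4 = False, x6 = False, x7 = True, x8 = True, x9 = True, x10 = False, x11 = False, x12 = True works.
Every clause has at least one true literal under this assignment.
Check each clause:
  1. (¬x11 ∨ ¬x6 ∨ ¬x3) — ¬x3 is true.
  2. (¬x1 ∨ ¬x3 ∨ x2) — x2 is true.
  3. (¬x12 ∨ ¬x9 ∨ x8) — x8 is true.
  4. (¬x9 ∨ x7 ∨ ¬x3) — ¬x3 is true.
  5. (¬x12 ∨ x6 ∨ x7) — x7 is true.
  6. (x6 ∨ x2 ∨ x13) — x2 is true.
  7. (¬x11 ∨ x5 ∨ ¬x6) — ¬x11 is true.
  8. (x7 ∨ ¬x11 ∨ ¬x10) — ¬x11 is true.
  9. (x8 ∨ x13 ∨ ¬x1) — x8 is true.
  10. (¬x10 ∨ x1 ∨ ¬x12) — x1 is true.
  11. (x6 ∨ x9 ∨ ¬x1) — x9 is true.
  12. (¬x6 ∨ x4 ∨ x11) — ¬x6 is true.
  13. (x11 ∨ ¬x2 ∨ x5) — x5 is true.
  14. (¬x7 ∨ ¬x9 ∨ x8) — x8 is true.
  15. (x3 ∨ x9 ∨ ¬x7) — x9 is true.
  16. (¬x10 ∨ x12 ∨ x1) — x1 is true.
  17. (x6 ∨ ¬x11 ∨ x2) — x2 is true.
  18. (x9 ∨ x2 ∨ ¬x8) — x9 is true.
  19. (¬x6 ∨ ¬x9 ∨ x5) — ¬x6 is true.
  20. (x2 ∨ ¬x1 ∨ ¬x4) — x2 is true.
  21. (x6 ∨ x7 ∨ x5) — x5 is true.
  22. (x8 ∨ x10 ∨ x7) — x8 is true.

x1=True, x2=True, x3=False, x4=False, x5=True, x6=False, x7=True, x8=True, x9=True, x10=False, x11=False, x12=True, x13=True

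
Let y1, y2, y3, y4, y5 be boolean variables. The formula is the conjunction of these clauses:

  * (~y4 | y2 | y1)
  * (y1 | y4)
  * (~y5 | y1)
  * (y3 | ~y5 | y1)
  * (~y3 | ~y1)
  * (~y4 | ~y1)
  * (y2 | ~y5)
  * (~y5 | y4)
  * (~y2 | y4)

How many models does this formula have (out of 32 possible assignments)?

3

The models are:
  y1=0 y2=1 y3=0 y4=1 y5=0
  y1=0 y2=1 y3=1 y4=1 y5=0
  y1=1 y2=0 y3=0 y4=0 y5=0
Count: 3.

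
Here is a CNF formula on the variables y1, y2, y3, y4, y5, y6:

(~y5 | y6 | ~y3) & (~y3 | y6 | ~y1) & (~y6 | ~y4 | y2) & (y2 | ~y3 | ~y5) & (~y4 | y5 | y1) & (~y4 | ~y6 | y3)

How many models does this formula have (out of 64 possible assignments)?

33

Split on y3, then y6.
  y3=T, y6=T: 9 of the 16 assignments to (y1,y2,y4,y5) work.
  y3=T, y6=F: remaining (y1,y2,y4,y5) ∈ {(F,F,F,F); (F,T,F,F)} — 2.
  y3=F, y6=T: forces y4=F; y1, y2, y5 free → 2^3 = 8.
  y3=F, y6=F: y2 free; 7 ways for (y1,y4,y5) × 2^1 = 14.
Total: 9 + 2 + 8 + 14 = 33.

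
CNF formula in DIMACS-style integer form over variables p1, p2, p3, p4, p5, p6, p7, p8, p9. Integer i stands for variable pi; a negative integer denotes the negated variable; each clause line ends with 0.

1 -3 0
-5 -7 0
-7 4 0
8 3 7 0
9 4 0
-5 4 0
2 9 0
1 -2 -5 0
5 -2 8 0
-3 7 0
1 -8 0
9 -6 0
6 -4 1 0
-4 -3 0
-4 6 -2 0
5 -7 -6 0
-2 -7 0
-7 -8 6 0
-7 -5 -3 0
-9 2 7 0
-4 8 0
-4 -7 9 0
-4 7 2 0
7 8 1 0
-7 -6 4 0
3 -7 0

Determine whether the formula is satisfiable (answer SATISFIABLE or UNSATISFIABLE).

p1 occurs only positively in the remaining clauses — set p1 = True.
Try p2 = True.
  then p7 is forced to False.
  then p3 is forced to False.
  then p8 is forced to True.
Branch on p4: take p4 = True.
  then p6 is forced to True.
  then p9 is forced to True.
p5 is now unconstrained; take p5 = False.
Every clause has at least one true literal under this assignment.
So p1 = T  p2 = T  p3 = F  p4 = T  p5 = F  p6 = T  p7 = F  p8 = T  p9 = T is a satisfying assignment.

SATISFIABLE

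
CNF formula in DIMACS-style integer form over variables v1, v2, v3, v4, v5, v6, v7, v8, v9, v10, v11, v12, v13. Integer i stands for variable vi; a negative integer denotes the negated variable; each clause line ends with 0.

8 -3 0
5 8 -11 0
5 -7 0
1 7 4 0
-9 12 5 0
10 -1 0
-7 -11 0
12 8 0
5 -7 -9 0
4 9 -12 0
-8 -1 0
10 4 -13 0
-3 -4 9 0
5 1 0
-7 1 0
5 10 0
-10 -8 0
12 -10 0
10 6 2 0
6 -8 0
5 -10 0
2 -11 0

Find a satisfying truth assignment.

v2 occurs only positively in the remaining clauses — set v2 = True.
Pure literal: v3 appears only negated; assign v3 = False.
Branch on v1: take v1 = True.
  then v10 is forced to True.
  then v8 is forced to False.
  then v12 is forced to True.
  then v5 is forced to True.
For the remaining variables, v4 = True, v6 = False, v7 = True, v9 = True, v11 = False, v13 = False works.
Every clause has at least one true literal under this assignment.

v1 = True, v2 = True, v3 = False, v4 = True, v5 = True, v6 = False, v7 = True, v8 = False, v9 = True, v10 = True, v11 = False, v12 = True, v13 = False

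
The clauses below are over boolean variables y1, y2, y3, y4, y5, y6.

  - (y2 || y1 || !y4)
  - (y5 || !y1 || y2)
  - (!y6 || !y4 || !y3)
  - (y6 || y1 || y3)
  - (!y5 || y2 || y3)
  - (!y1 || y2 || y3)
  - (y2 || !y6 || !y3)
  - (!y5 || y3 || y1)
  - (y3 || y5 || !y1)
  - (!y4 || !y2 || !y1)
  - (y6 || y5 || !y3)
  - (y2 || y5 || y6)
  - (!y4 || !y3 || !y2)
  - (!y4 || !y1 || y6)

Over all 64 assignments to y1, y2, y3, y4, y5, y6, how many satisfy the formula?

Split on y3, then y1.
  y3=T, y1=T: remaining (y2,y4,y5,y6) ∈ {(F,F,T,F); (T,F,F,T); (T,F,T,F); (T,F,T,T)} — 4.
  y3=T, y1=F: remaining (y2,y4,y5,y6) ∈ {(F,F,T,F); (T,F,F,T); (T,F,T,F); (T,F,T,T)} — 4.
  y3=F, y1=T: remaining (y2,y4,y5,y6) ∈ {(T,F,T,F); (T,F,T,T)} — 2.
  y3=F, y1=F: remaining (y2,y4,y5,y6) ∈ {(F,F,F,T); (T,F,F,T); (T,T,F,T)} — 3.
Total: 4 + 4 + 2 + 3 = 13.

13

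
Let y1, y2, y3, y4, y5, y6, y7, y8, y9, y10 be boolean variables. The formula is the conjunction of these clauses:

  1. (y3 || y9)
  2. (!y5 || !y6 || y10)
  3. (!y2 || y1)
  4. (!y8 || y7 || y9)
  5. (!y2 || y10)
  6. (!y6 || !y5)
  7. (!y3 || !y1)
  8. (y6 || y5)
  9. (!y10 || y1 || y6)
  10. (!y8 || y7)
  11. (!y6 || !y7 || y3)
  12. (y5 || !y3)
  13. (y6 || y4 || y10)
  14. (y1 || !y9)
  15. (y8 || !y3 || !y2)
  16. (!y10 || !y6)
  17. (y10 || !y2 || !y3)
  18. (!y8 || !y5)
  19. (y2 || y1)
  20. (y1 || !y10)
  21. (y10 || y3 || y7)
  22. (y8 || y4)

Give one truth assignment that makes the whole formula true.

y1 = T, y2 = T, y3 = F, y4 = T, y5 = T, y6 = F, y7 = F, y8 = F, y9 = T, y10 = T

y4 occurs only positively in the remaining clauses — set y4 = True.
Try y1 = True.
  then y3 is forced to False.
  then y9 is forced to True.
Try y2 = True.
  then y10 is forced to True.
  then y6 is forced to False.
  then y5 is forced to True.
  then y8 is forced to False.
y7 is now unconstrained; take y7 = False.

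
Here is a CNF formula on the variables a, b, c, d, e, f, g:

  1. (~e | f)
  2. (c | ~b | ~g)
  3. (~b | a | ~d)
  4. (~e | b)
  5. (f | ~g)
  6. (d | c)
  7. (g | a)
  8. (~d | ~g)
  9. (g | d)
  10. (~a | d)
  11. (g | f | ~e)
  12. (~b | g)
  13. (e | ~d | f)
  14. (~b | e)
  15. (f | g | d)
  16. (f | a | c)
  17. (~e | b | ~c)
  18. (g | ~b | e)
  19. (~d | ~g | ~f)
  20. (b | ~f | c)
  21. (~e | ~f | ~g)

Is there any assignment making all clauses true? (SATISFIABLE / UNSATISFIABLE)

Branch on a: take a = True.
  then d is forced to True.
  then g is forced to False.
  then b is forced to False.
  then e is forced to False.
  then f is forced to True.
  then c is forced to True.
So a=True, b=False, c=True, d=True, e=False, f=True, g=False is a satisfying assignment.

SATISFIABLE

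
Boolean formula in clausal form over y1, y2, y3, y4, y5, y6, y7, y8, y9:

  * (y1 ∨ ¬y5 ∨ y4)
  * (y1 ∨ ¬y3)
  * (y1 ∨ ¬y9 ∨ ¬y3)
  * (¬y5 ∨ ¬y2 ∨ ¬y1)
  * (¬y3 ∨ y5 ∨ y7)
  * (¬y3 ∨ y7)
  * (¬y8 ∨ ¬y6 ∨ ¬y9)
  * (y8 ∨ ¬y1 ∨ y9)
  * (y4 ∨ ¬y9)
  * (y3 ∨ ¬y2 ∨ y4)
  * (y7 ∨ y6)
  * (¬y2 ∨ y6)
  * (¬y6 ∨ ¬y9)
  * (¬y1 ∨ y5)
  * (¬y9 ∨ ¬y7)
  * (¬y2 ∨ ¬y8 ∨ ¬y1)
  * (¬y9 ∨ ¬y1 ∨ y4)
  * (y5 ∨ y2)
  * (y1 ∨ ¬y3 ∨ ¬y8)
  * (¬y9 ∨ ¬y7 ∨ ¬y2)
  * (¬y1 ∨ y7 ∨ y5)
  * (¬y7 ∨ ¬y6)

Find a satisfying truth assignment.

y1=1, y2=0, y3=0, y4=0, y5=1, y6=1, y7=0, y8=1, y9=0

Branch on y1: take y1 = True.
  then y5 is forced to True.
  then y2 is forced to False.
Try y3 = False.
For the remaining variables, y4 = False, y6 = True, y7 = False, y8 = True, y9 = False works.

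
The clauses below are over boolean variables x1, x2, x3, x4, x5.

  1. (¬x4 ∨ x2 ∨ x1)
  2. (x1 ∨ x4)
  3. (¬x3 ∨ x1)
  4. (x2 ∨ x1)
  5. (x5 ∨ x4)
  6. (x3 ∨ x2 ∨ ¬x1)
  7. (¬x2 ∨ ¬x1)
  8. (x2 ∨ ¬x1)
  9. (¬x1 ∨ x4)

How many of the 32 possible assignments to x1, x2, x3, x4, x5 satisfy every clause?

The models are:
  x1=0 x2=1 x3=0 x4=1 x5=0
  x1=0 x2=1 x3=0 x4=1 x5=1
Count: 2.

2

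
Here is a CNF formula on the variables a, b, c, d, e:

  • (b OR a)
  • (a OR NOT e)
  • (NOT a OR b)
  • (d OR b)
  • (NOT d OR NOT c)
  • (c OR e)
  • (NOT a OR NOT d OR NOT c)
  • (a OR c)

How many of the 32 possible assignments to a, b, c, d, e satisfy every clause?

5

Satisfying assignments:
  a=F b=T c=T d=F e=F
  a=T b=T c=F d=F e=T
  a=T b=T c=F d=T e=T
  a=T b=T c=T d=F e=F
  a=T b=T c=T d=F e=T
Count: 5.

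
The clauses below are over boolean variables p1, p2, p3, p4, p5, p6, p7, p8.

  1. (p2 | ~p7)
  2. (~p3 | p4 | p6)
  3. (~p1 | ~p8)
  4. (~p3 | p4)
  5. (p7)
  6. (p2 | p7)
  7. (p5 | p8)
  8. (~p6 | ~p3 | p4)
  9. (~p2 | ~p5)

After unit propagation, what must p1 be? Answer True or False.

Unit clause (p7) sets p7 = True.
From (~p7 | p2) and p7 = True: p2 = True.
In (~p2 | ~p5), ~p2 is now false; ~p5 must hold, so p5 = False.
(p8 | p5) with p5 = False leaves only p8, so p8 = True.
In (~p8 | ~p1), ~p8 is now false; ~p1 must hold, so p1 = False.

False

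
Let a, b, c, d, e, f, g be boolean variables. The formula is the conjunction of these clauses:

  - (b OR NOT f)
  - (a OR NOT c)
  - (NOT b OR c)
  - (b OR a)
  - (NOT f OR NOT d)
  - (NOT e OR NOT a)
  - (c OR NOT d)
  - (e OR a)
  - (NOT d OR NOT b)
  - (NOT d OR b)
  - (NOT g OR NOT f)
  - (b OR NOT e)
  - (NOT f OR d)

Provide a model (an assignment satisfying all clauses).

a=T, b=T, c=T, d=F, e=F, f=F, g=T

Check each clause:
  1. (NOT f OR b) — b is true.
  2. (NOT c OR a) — a is true.
  3. (c OR NOT b) — c is true.
  4. (a OR b) — a is true.
  5. (NOT d OR NOT f) — NOT f is true.
  6. (NOT a OR NOT e) — NOT e is true.
  7. (NOT d OR c) — c is true.
  8. (a OR e) — a is true.
  9. (NOT b OR NOT d) — NOT d is true.
  10. (NOT d OR b) — b is true.
  11. (NOT f OR NOT g) — NOT f is true.
  12. (b OR NOT e) — b is true.
  13. (NOT f OR d) — NOT f is true.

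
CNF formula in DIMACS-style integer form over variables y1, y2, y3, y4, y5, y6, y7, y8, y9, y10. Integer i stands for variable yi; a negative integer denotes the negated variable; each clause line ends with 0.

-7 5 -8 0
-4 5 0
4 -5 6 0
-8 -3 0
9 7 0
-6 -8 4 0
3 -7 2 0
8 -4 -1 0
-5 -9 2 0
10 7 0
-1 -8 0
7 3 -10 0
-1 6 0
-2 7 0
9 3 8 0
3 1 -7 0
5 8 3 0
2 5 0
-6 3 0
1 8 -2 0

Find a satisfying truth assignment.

y1 = True, y2 = True, y3 = True, y4 = False, y5 = False, y6 = True, y7 = True, y8 = False, y9 = True, y10 = True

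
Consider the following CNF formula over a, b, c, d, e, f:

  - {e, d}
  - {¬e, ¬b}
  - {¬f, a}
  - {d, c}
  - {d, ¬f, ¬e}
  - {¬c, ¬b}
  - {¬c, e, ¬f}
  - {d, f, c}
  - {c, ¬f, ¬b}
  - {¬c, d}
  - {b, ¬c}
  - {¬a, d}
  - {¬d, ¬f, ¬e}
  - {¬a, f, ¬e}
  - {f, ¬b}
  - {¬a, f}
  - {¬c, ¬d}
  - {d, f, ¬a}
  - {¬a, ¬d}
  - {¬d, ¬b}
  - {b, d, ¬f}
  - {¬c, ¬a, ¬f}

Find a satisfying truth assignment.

a=F, b=F, c=F, d=T, e=T, f=F

Try a = False.
  then f is forced to False.
  then b is forced to False.
  then c is forced to False.
  then d is forced to True.
e is now unconstrained; take e = True.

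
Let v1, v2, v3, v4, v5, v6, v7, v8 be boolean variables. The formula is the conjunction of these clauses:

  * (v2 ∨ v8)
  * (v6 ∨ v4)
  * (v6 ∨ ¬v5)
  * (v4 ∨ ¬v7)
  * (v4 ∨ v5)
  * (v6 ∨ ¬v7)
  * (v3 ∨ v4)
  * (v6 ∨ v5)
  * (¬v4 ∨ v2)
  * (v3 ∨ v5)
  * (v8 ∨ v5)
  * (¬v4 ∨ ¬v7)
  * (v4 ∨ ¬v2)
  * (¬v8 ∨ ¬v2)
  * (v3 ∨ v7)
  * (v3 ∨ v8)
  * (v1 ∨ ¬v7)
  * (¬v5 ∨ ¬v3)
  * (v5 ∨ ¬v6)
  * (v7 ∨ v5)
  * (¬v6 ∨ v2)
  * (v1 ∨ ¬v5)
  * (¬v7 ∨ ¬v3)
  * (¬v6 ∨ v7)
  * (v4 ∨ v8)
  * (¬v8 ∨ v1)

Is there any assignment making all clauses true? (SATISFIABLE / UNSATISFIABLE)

v5 = True:
  propagation gives v6=True, v3=False, v4=True, v2=True; an empty clause results — contradiction.
v5 = False:
  propagation gives v4=True, v6=True; an empty clause results — contradiction.
Every branch closes, so no satisfying assignment exists.

UNSATISFIABLE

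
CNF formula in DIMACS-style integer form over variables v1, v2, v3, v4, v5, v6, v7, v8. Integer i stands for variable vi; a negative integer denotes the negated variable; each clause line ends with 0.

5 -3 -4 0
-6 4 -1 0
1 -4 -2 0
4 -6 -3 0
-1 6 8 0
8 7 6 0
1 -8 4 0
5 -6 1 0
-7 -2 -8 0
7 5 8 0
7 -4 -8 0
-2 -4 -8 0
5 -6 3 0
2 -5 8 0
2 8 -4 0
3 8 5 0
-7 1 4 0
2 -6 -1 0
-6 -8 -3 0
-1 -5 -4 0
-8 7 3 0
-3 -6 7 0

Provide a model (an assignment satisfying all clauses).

Branch on v1: take v1 = True.
Set v2 = False and propagate.
  then v6 is forced to False.
  then v8 is forced to True.
Set v3 = False and propagate.
  then v7 is forced to True.
The remaining clauses are satisfied by v4 = True, v5 = False.

v1 = 1  v2 = 0  v3 = 0  v4 = 1  v5 = 0  v6 = 0  v7 = 1  v8 = 1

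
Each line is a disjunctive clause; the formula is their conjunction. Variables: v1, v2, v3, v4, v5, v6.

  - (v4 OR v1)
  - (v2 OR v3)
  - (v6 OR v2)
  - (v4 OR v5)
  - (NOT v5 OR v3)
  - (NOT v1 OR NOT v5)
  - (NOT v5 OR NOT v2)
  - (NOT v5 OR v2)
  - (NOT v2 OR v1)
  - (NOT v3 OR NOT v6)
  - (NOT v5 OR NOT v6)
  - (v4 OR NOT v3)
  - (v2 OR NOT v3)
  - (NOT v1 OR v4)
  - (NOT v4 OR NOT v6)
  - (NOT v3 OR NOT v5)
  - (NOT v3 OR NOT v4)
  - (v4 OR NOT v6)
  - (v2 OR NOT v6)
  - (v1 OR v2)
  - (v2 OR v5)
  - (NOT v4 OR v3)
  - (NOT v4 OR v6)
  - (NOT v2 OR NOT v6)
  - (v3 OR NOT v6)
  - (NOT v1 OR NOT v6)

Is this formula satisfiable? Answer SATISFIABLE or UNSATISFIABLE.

UNSATISFIABLE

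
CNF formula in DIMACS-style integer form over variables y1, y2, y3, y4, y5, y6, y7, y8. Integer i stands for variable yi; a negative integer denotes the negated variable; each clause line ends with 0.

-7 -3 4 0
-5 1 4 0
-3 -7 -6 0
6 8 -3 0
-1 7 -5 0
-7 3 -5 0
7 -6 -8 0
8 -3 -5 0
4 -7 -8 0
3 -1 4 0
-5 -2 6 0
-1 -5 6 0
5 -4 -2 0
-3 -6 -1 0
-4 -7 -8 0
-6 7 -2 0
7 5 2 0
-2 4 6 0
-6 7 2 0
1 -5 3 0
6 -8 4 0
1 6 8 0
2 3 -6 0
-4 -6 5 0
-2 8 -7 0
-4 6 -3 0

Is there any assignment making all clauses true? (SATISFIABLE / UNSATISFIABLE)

Set y1 = True and propagate.
For the remaining variables, y2 = False, y3 = False, y4 = True, y5 = False, y6 = False, y7 = True, y8 = False works.
So y1=True, y2=False, y3=False, y4=True, y5=False, y6=False, y7=True, y8=False is a satisfying assignment.

SATISFIABLE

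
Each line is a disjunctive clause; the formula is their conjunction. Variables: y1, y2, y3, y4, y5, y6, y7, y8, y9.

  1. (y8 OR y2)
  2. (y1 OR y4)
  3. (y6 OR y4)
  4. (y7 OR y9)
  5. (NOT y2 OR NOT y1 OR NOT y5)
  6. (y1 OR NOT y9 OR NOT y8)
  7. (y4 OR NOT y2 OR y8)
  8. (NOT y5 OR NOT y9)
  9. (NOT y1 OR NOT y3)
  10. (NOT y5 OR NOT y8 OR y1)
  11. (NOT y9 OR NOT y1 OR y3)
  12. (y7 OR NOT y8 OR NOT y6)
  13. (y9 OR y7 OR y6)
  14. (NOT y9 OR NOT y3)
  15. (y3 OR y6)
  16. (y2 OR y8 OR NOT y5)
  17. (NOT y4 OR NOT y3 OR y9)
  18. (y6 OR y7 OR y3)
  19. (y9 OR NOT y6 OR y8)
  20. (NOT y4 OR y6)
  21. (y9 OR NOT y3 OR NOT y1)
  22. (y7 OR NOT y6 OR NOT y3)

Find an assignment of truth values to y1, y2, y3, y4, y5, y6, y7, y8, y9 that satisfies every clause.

y1=0, y2=1, y3=0, y4=1, y5=0, y6=1, y7=1, y8=0, y9=1

Check each clause:
  1. (y2 OR y8) — y2 is true.
  2. (y1 OR y4) — y4 is true.
  3. (y6 OR y4) — y4 is true.
  4. (y7 OR y9) — y9 is true.
  5. (NOT y2 OR NOT y1 OR NOT y5) — NOT y5 is true.
  6. (NOT y9 OR y1 OR NOT y8) — NOT y8 is true.
  7. (NOT y2 OR y8 OR y4) — y4 is true.
  8. (NOT y9 OR NOT y5) — NOT y5 is true.
  9. (NOT y3 OR NOT y1) — NOT y3 is true.
  10. (y1 OR NOT y5 OR NOT y8) — NOT y8 is true.
  11. (NOT y9 OR NOT y1 OR y3) — NOT y1 is true.
  12. (NOT y6 OR y7 OR NOT y8) — NOT y8 is true.
  13. (y7 OR y6 OR y9) — y9 is true.
  14. (NOT y9 OR NOT y3) — NOT y3 is true.
  15. (y6 OR y3) — y6 is true.
  16. (y2 OR NOT y5 OR y8) — y2 is true.
  17. (NOT y4 OR y9 OR NOT y3) — y9 is true.
  18. (y7 OR y6 OR y3) — y6 is true.
  19. (y8 OR NOT y6 OR y9) — y9 is true.
  20. (NOT y4 OR y6) — y6 is true.
  21. (NOT y1 OR NOT y3 OR y9) — y9 is true.
  22. (y7 OR NOT y3 OR NOT y6) — NOT y3 is true.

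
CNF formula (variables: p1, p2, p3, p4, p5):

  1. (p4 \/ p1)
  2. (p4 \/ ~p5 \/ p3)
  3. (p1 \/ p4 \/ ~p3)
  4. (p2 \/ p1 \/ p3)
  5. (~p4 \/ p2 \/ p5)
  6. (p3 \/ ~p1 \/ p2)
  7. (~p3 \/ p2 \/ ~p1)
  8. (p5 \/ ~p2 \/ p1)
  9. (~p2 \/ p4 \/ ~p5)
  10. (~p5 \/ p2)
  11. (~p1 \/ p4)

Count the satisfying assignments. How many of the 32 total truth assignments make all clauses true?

Satisfying assignments:
  p1=0 p2=1 p3=0 p4=1 p5=1
  p1=0 p2=1 p3=1 p4=1 p5=1
  p1=1 p2=1 p3=0 p4=1 p5=0
  p1=1 p2=1 p3=0 p4=1 p5=1
  p1=1 p2=1 p3=1 p4=1 p5=0
  p1=1 p2=1 p3=1 p4=1 p5=1
That's 6 in total.

6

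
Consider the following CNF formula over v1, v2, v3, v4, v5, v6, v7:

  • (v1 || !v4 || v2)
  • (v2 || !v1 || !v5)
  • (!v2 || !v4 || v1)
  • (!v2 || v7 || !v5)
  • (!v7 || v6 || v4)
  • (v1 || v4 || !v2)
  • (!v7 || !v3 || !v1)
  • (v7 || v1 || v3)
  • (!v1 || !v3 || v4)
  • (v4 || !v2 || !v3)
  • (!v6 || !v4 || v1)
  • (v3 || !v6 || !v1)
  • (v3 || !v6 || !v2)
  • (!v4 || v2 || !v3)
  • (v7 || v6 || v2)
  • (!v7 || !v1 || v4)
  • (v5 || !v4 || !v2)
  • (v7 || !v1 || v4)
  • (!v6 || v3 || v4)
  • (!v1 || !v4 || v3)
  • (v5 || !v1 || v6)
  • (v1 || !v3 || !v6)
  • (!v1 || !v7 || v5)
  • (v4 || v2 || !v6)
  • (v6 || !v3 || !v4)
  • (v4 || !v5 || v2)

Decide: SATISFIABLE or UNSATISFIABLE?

UNSATISFIABLE

v4 = True:
  v1 = True:
    propagation gives v3=True, v7=False, v2=True, v5=False; an empty clause results — contradiction.
  v1 = False:
    propagation gives v2=True; an empty clause results — contradiction.
v4 = False:
  v1 = True:
    propagation gives v3=False, v6=False, v7=False; an empty clause results — contradiction.
  v1 = False:
    propagation gives v2=False, v6=False, v7=False; an empty clause results — contradiction.
Every branch closes, so no satisfying assignment exists.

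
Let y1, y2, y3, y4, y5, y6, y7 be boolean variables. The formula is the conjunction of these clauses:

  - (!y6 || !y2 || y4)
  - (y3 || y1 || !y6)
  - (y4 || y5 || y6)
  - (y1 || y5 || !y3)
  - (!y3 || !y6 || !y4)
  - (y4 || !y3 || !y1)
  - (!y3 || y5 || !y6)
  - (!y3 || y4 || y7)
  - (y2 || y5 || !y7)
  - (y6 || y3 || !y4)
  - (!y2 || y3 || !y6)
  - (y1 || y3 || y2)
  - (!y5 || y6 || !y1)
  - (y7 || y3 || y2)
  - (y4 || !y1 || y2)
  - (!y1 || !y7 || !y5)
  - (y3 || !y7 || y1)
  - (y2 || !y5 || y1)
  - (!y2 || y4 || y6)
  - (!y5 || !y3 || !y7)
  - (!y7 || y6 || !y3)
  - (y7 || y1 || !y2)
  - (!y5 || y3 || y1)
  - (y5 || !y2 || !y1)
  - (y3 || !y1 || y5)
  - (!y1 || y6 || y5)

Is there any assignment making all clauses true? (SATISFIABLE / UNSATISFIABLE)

y3 = True:
  y5 = True:
    propagation gives y7=False, y4=True, y6=False, y1=False; an empty clause results — contradiction.
  y5 = False:
    propagation gives y1=True, y4=True, y6=False; an empty clause results — contradiction.
y3 = False:
  y1 = True:
    propagation gives y5=True, y6=True, y2=False, y7=True; an empty clause results — contradiction.
  y1 = False:
    propagation gives y6=False, y4=False, y5=True; an empty clause results — contradiction.
Every branch closes, so no satisfying assignment exists.

UNSATISFIABLE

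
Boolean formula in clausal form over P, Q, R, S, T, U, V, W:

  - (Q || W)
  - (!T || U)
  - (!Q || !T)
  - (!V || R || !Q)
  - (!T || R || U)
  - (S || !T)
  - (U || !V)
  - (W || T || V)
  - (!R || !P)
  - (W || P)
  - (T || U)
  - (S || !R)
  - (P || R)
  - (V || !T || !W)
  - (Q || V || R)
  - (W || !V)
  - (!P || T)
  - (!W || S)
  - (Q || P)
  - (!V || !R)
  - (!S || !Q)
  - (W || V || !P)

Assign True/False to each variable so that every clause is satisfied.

P=T, Q=F, R=F, S=T, T=T, U=T, V=T, W=T

Pure literal: U appears only positively; assign U = True.
Set P = True and propagate.
  then R is forced to False.
  then T is forced to True.
  then Q is forced to False.
  then W is forced to True.
  then S is forced to True.
  then V is forced to True.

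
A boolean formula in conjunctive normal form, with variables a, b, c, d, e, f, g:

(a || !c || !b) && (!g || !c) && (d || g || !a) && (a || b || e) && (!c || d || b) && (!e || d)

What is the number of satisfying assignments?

Split on a, then b.
  a=1, b=1: f free; 7 ways for (c,d,e,g) × 2^1 = 14.
  a=1, b=0: f free; 7 ways for (c,d,e,g) × 2^1 = 14.
  a=0, b=1: f, g free; 3 ways for (c,d,e) × 2^2 = 12.
  a=0, b=0: f free; 3 ways for (c,d,e,g) × 2^1 = 6.
Total: 14 + 14 + 12 + 6 = 46.

46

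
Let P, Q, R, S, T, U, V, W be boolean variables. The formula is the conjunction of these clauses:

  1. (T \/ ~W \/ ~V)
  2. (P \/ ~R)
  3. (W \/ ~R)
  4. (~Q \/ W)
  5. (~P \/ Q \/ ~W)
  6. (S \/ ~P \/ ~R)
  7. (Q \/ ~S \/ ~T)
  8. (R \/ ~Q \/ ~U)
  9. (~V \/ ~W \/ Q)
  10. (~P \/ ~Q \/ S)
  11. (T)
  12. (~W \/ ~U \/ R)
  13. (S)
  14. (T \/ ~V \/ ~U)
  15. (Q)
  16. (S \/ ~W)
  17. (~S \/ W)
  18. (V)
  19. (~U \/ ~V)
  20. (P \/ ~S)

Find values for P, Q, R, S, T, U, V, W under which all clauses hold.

The clause (T) is unit: T must be True.
Unit propagation: (S) forces S = True.
(Q) is a unit clause, so Q = True.
The clause (W) is unit: W must be True.
Unit propagation: (V) forces V = True.
Unit propagation: (~U) forces U = False.
(P) is a unit clause, so P = True.
R is now unconstrained; take R = False.
Every clause has at least one true literal under this assignment.

P=T  Q=T  R=F  S=T  T=T  U=F  V=T  W=T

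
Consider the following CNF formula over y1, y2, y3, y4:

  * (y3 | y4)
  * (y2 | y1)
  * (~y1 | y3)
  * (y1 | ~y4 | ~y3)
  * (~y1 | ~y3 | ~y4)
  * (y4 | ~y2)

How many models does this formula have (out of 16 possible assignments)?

2

Satisfying assignments:
  y1=F y2=T y3=F y4=T
  y1=T y2=F y3=T y4=F
Count: 2.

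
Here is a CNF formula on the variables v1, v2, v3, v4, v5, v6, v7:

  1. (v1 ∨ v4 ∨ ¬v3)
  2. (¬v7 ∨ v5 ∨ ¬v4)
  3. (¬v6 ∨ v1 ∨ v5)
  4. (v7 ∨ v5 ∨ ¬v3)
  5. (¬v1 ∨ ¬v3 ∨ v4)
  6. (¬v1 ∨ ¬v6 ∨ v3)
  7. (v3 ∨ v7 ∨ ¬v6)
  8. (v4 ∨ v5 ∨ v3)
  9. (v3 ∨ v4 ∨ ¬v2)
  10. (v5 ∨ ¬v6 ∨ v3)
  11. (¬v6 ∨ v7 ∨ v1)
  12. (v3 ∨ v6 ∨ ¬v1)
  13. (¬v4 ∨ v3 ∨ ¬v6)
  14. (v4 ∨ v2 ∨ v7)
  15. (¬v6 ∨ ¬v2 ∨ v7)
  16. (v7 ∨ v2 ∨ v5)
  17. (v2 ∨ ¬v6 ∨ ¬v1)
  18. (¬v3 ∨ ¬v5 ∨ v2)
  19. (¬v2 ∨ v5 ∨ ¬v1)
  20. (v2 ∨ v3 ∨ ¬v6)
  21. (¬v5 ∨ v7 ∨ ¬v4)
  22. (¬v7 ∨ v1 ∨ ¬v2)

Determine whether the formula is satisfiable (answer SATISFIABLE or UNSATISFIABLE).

SATISFIABLE

Try v1 = False.
Set v2 = True and propagate.
  then v7 is forced to False.
  then v6 is forced to False.
For the remaining variables, v3 = False, v4 = True, v5 = False works.
Every clause has at least one true literal under this assignment.
So v1=F, v2=T, v3=F, v4=T, v5=F, v6=F, v7=F is a satisfying assignment.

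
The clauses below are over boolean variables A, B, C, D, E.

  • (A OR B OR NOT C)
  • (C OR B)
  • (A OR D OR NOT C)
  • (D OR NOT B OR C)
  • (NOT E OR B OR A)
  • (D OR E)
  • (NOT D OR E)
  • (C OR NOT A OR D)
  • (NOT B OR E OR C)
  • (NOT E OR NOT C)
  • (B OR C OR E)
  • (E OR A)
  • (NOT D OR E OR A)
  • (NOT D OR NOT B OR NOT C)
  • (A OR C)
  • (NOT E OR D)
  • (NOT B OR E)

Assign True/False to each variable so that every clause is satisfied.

Branch on A: take A = True.
Branch on B: take B = True.
  then E is forced to True.
  then C is forced to False.
  then D is forced to True.
Check each clause:
  1. (NOT C OR A OR B) — A is true.
  2. (B OR C) — B is true.
  3. (NOT C OR A OR D) — A is true.
  4. (D OR C OR NOT B) — D is true.
  5. (A OR B OR NOT E) — A is true.
  6. (D OR E) — D is true.
  7. (NOT D OR E) — E is true.
  8. (D OR C OR NOT A) — D is true.
  9. (E OR C OR NOT B) — E is true.
  10. (NOT C OR NOT E) — NOT C is true.
  11. (C OR E OR B) — B is true.
  12. (A OR E) — A is true.
  13. (NOT D OR A OR E) — A is true.
  14. (NOT D OR NOT B OR NOT C) — NOT C is true.
  15. (C OR A) — A is true.
  16. (NOT E OR D) — D is true.
  17. (NOT B OR E) — E is true.

A=T, B=T, C=F, D=T, E=T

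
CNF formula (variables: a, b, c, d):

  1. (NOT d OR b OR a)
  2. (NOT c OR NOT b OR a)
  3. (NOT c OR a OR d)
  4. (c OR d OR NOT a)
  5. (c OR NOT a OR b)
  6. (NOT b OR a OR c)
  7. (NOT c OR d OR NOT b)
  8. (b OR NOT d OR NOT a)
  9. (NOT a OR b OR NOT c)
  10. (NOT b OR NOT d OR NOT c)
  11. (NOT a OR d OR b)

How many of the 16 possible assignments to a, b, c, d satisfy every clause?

2

The models are:
  a=0 b=0 c=0 d=0
  a=1 b=1 c=0 d=1
That's 2 in total.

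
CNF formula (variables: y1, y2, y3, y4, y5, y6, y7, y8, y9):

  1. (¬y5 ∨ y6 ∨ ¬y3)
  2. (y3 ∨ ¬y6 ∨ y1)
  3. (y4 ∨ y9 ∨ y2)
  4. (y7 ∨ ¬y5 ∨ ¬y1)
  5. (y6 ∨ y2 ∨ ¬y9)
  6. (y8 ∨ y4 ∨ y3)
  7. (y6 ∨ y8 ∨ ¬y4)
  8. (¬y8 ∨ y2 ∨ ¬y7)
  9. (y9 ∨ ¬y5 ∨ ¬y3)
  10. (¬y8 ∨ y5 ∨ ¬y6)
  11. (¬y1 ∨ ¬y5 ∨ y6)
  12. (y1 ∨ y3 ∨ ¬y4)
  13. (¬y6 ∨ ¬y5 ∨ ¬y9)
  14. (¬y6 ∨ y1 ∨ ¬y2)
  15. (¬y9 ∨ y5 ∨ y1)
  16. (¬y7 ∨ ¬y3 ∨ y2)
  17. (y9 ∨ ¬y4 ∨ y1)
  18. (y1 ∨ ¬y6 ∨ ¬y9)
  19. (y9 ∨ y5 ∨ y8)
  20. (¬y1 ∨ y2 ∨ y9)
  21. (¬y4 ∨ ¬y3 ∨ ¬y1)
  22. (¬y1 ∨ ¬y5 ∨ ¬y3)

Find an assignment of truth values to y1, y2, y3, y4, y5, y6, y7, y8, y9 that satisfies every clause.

Branch on y1: take y1 = True.
Try y2 = True.
For the remaining variables, y3 = False, y4 = False, y5 = False, y6 = False, y7 = False, y8 = True, y9 = True works.

y1=1, y2=1, y3=0, y4=0, y5=0, y6=0, y7=0, y8=1, y9=1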